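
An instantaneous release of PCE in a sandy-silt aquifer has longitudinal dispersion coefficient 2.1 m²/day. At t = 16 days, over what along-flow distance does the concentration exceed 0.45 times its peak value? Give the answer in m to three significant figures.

The plume is Gaussian with σ = √(2Dt) = √(2 × 2.1 × 16) = 8.198 m.
C/C_peak = exp(−Δx²/(2σ²)) = 0.45 ⇒ Δx = σ·√(−2 ln 0.45) = 8.198 × 1.264 = 10.36 m.
Width = 2Δx = 20.7 m.

20.7 m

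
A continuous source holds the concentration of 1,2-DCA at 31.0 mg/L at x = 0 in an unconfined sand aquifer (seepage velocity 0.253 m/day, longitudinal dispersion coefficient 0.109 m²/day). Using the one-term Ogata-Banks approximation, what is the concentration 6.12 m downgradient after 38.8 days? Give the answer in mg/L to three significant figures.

27.8 mg/L

For a continuous step input, C/C₀ ≈ ½·erfc((x−vt)/(2√(Dt))).
vt = 0.253 × 38.8 = 9.8164 m and 2√(Dt) = 2√(0.109 × 38.8) = 4.113 m.
Argument (x−vt)/(2√(Dt)) = (6.12 − 9.8164)/4.113 = -0.8987; ½·erfc(-0.8987) = 0.8981.
C = 31.0 × 0.8981 = 27.8 mg/L.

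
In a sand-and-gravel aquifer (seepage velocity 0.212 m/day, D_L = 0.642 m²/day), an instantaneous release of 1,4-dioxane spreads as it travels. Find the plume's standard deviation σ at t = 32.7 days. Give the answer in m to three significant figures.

6.48 m

Dispersive spreading gives a Gaussian with σ² = 2Dt; advection only shifts the center.
σ = √(2 × 0.642 × 32.7) = 6.48 m.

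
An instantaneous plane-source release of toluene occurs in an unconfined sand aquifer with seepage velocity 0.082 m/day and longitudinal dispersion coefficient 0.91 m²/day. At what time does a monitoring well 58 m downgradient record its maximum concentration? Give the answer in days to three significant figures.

585 days

For the 1D instantaneous-source solution, setting ∂C/∂t = 0 at fixed x gives v²t² + 2Dt − x² = 0, so t = (√(D² + v²x²) − D)/v².
√(D² + v²x²) = √(0.91² + 0.082² × 58²) = 4.842; v² = 0.006724.
t = (4.842 − 0.91)/0.006724 = 585 days (vs. the pure-advection estimate x/v = 707 d).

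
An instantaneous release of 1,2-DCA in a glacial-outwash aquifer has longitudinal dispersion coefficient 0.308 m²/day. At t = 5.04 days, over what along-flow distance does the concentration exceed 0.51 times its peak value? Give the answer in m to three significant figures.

The plume is Gaussian with σ = √(2Dt) = √(2 × 0.308 × 5.04) = 1.762 m.
C/C_peak = exp(−Δx²/(2σ²)) = 0.51 ⇒ Δx = σ·√(−2 ln 0.51) = 1.762 × 1.160 = 2.044 m.
Width = 2Δx = 4.09 m.

4.09 m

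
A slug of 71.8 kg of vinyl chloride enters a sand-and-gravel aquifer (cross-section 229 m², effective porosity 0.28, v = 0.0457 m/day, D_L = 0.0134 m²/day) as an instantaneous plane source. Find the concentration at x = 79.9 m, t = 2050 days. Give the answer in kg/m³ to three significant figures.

0.0107 kg/m³

For an instantaneous plane source, C(x,t) = M/(n_e·A·√(4πDt)) · exp(−(x−vt)²/(4Dt)), with n_e·A the pore (flow) area.
Plume center vt = 0.0457 × 2050 = 93.685 m, so the well at 79.9 m is 13.785 m upgradient of the peak.
√(4πDt) = 18.58 m, giving peak height M/(n_e·A·√(4πDt)) = 71.8/(0.28 × 229 × 18.58) = 0.06027 kg/m³.
(x−vt)²/(4Dt) = (-13.785)²/(4 × 0.0134 × 2050) = 1.729; exp(−1.729) = 0.1775.
C = 0.06027 × 0.1775 = 0.0107 kg/m³.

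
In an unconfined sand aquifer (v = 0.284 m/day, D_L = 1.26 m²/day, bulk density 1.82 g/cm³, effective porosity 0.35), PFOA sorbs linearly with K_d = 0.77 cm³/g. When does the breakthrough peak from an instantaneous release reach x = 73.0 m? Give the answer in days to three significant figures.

Retardation factor R = 1 + ρ_b·K_d/n = 1 + 1.82 × 0.77/0.35 = 5.004.
Sorption retards both mechanisms: v_R = v/R = 0.05675 m/day, D_R = D/R = 0.2518 m²/day.
Peak time from v_R²t² + 2D_R t − x² = 0: t = (√(D_R² + v_R²x²) − D_R)/v_R².
√(D_R² + v_R²x²) = √(0.2518² + 0.05675² × 73.0²) = 4.150; v_R² = 0.003221.
t = (4.150 − 0.2518)/0.003221 = 1210 days.

1210 days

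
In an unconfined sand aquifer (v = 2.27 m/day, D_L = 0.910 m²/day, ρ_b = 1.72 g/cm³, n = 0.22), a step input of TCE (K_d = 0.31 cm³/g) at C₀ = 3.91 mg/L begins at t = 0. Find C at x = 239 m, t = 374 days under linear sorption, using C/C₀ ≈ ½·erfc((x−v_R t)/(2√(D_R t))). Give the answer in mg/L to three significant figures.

Retardation factor R = 1 + ρ_b·K_d/n = 1 + 1.72 × 0.31/0.22 = 3.424.
Sorption retards both mechanisms: v_R = v/R = 0.6630 m/day, D_R = D/R = 0.2658 m²/day.
v_R·t = 0.6630 × 374 = 247.962 m; 2√(D_R t) = 19.94 m; argument = (239 − 247.962)/19.94 = -0.4494.
C = C₀ × ½·erfc(-0.4494) = 3.91 × 0.7375 = 2.88 mg/L.

2.88 mg/L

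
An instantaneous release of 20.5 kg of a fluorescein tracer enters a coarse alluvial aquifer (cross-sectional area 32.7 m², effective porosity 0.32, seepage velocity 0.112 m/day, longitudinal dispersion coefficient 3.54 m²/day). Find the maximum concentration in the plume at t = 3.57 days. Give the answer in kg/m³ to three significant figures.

The peak of an instantaneous 1D plume sits at x = vt; there the Gaussian factor is 1 and C_max = M/(n_e·A·√(4πDt)), where n_e·A is the pore area the mass is dissolved in.
√(4πDt) = √(4π × 3.54 × 3.57) = 12.60 m, so C_max = 20.5/(0.32 × 32.7 × 12.60) = 0.155 kg/m³.

0.155 kg/m³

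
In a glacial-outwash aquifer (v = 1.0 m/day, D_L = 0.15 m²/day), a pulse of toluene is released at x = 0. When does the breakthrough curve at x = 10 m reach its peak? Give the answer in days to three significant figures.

For the 1D instantaneous-source solution, setting ∂C/∂t = 0 at fixed x gives v²t² + 2Dt − x² = 0, so t = (√(D² + v²x²) − D)/v².
√(D² + v²x²) = √(0.15² + 1.0² × 10²) = 10.00; v² = 1.
t = (10.00 − 0.15)/1 = 9.85 days (vs. the pure-advection estimate x/v = 10.0 d).

9.85 days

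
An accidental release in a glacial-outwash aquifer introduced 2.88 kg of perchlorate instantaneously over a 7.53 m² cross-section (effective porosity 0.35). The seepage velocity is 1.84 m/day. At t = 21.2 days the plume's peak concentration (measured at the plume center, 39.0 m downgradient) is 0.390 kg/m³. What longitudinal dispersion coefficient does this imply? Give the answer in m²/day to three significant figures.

At the plume center C_max = M/(n_e·A·√(4πDt)), so D = M²/(4πt·(n_e·A·C_max)²).
n_e·A·C_max = 0.35 × 7.53 × 0.390 = 1.028 kg/m.
D = 2.88²/(4π × 21.2 × 1.028²) = 0.0295 m²/day.

0.0295 m²/day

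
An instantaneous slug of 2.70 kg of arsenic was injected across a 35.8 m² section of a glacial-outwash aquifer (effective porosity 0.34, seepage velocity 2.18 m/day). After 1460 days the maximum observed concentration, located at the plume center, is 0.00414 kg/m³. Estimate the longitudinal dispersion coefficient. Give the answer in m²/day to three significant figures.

At the plume center C_max = M/(n_e·A·√(4πDt)), so D = M²/(4πt·(n_e·A·C_max)²).
n_e·A·C_max = 0.34 × 35.8 × 0.00414 = 0.05039 kg/m.
D = 2.70²/(4π × 1460 × 0.05039²) = 0.156 m²/day.

0.156 m²/day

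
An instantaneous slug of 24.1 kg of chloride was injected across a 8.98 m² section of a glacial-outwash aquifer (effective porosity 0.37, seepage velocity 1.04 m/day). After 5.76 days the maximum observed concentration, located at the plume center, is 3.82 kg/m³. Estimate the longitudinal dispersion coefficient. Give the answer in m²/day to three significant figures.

At the plume center C_max = M/(n_e·A·√(4πDt)), so D = M²/(4πt·(n_e·A·C_max)²).
n_e·A·C_max = 0.37 × 8.98 × 3.82 = 12.69 kg/m.
D = 24.1²/(4π × 5.76 × 12.69²) = 0.0498 m²/day.

0.0498 m²/day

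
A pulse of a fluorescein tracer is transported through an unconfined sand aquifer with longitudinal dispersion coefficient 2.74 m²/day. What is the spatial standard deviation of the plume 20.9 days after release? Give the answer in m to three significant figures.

Dispersive spreading gives a Gaussian with σ² = 2Dt; advection only shifts the center.
σ = √(2 × 2.74 × 20.9) = 10.7 m.

10.7 m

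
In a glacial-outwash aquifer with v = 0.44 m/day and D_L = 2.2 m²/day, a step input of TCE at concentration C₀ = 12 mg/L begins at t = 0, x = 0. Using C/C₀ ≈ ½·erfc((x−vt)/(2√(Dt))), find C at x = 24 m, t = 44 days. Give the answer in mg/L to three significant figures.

For a continuous step input, C/C₀ ≈ ½·erfc((x−vt)/(2√(Dt))).
vt = 0.44 × 44 = 19.36 m and 2√(Dt) = 2√(2.2 × 44) = 19.68 m.
Argument (x−vt)/(2√(Dt)) = (24 − 19.36)/19.68 = 0.2358; ½·erfc(0.2358) = 0.3694.
C = 12 × 0.3694 = 4.43 mg/L.

4.43 mg/L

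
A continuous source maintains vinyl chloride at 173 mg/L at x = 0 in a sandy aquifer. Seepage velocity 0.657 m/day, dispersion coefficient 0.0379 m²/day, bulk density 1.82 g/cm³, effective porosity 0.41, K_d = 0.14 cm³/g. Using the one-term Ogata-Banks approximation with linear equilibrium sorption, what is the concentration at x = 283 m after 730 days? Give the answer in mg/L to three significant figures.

Retardation factor R = 1 + ρ_b·K_d/n = 1 + 1.82 × 0.14/0.41 = 1.621.
Sorption retards both mechanisms: v_R = v/R = 0.4053 m/day, D_R = D/R = 0.02338 m²/day.
v_R·t = 0.4053 × 730 = 295.869 m; 2√(D_R t) = 8.263 m; argument = (283 − 295.869)/8.263 = -1.557.
C = C₀ × ½·erfc(-1.557) = 173 × 0.9862 = 171 mg/L.

171 mg/L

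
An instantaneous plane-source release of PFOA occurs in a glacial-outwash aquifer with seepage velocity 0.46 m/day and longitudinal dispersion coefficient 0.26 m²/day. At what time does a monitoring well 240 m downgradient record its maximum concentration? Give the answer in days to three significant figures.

521 days

For the 1D instantaneous-source solution, setting ∂C/∂t = 0 at fixed x gives v²t² + 2Dt − x² = 0, so t = (√(D² + v²x²) − D)/v².
√(D² + v²x²) = √(0.26² + 0.46² × 240²) = 110.4; v² = 0.2116.
t = (110.4 − 0.26)/0.2116 = 521 days (vs. the pure-advection estimate x/v = 522 d).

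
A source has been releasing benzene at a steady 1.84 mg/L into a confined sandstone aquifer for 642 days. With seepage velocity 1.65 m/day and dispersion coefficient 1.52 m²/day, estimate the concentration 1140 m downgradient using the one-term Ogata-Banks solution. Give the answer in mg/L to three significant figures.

0.0623 mg/L

For a continuous step input, C/C₀ ≈ ½·erfc((x−vt)/(2√(Dt))).
vt = 1.65 × 642 = 1059.3 m and 2√(Dt) = 2√(1.52 × 642) = 62.48 m.
Argument (x−vt)/(2√(Dt)) = (1140 − 1059.3)/62.48 = 1.292; ½·erfc(1.292) = 0.03384.
C = 1.84 × 0.03384 = 0.0623 mg/L.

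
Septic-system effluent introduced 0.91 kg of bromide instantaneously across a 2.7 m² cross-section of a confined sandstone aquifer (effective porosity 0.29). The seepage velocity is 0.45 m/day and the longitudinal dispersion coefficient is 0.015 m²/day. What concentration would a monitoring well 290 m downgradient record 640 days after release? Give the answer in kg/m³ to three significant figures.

0.0953 kg/m³

For an instantaneous plane source, C(x,t) = M/(n_e·A·√(4πDt)) · exp(−(x−vt)²/(4Dt)), with n_e·A the pore (flow) area.
Plume center vt = 0.45 × 640 = 288 m, so the well at 290 m is 2 m downgradient of the peak.
√(4πDt) = 10.98 m, giving peak height M/(n_e·A·√(4πDt)) = 0.91/(0.29 × 2.7 × 10.98) = 0.1058 kg/m³.
(x−vt)²/(4Dt) = (2)²/(4 × 0.015 × 640) = 0.1042; exp(−0.1042) = 0.9010.
C = 0.1058 × 0.9010 = 0.0953 kg/m³.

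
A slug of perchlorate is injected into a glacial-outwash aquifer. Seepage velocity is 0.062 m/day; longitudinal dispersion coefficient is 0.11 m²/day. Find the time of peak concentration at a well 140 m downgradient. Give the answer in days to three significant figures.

2230 days

For the 1D instantaneous-source solution, setting ∂C/∂t = 0 at fixed x gives v²t² + 2Dt − x² = 0, so t = (√(D² + v²x²) − D)/v².
√(D² + v²x²) = √(0.11² + 0.062² × 140²) = 8.681; v² = 0.003844.
t = (8.681 − 0.11)/0.003844 = 2230 days (vs. the pure-advection estimate x/v = 2260 d).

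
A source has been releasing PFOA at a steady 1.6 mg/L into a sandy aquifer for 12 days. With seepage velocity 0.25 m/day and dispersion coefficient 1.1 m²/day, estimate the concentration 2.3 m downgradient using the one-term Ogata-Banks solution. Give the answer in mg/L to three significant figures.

0.887 mg/L

For a continuous step input, C/C₀ ≈ ½·erfc((x−vt)/(2√(Dt))).
vt = 0.25 × 12 = 3 m and 2√(Dt) = 2√(1.1 × 12) = 7.266 m.
Argument (x−vt)/(2√(Dt)) = (2.3 − 3)/7.266 = -0.09634; ½·erfc(-0.09634) = 0.5542.
C = 1.6 × 0.5542 = 0.887 mg/L.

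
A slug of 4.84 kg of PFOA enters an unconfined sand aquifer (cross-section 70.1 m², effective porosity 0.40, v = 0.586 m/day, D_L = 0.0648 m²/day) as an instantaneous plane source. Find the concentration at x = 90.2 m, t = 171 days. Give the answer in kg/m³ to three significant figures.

For an instantaneous plane source, C(x,t) = M/(n_e·A·√(4πDt)) · exp(−(x−vt)²/(4Dt)), with n_e·A the pore (flow) area.
Plume center vt = 0.586 × 171 = 100.206 m, so the well at 90.2 m is 10.006 m upgradient of the peak.
√(4πDt) = 11.80 m, giving peak height M/(n_e·A·√(4πDt)) = 4.84/(0.40 × 70.1 × 11.80) = 0.01463 kg/m³.
(x−vt)²/(4Dt) = (-10.006)²/(4 × 0.0648 × 171) = 2.259; exp(−2.259) = 0.1045.
C = 0.01463 × 0.1045 = 0.00153 kg/m³.

0.00153 kg/m³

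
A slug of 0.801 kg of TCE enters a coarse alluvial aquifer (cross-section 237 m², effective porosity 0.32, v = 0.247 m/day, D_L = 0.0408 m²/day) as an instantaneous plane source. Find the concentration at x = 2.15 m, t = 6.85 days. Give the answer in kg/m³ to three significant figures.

For an instantaneous plane source, C(x,t) = M/(n_e·A·√(4πDt)) · exp(−(x−vt)²/(4Dt)), with n_e·A the pore (flow) area.
Plume center vt = 0.247 × 6.85 = 1.69195 m, so the well at 2.15 m is 0.45805 m downgradient of the peak.
√(4πDt) = 1.874 m, giving peak height M/(n_e·A·√(4πDt)) = 0.801/(0.32 × 237 × 1.874) = 0.005636 kg/m³.
(x−vt)²/(4Dt) = (0.45805)²/(4 × 0.0408 × 6.85) = 0.1877; exp(−0.1877) = 0.8289.
C = 0.005636 × 0.8289 = 0.00467 kg/m³.

0.00467 kg/m³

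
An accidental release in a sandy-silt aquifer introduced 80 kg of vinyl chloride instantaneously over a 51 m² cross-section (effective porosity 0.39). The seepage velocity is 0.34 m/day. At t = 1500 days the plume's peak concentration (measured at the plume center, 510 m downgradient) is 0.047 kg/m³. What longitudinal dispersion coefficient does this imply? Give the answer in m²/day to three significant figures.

0.389 m²/day

At the plume center C_max = M/(n_e·A·√(4πDt)), so D = M²/(4πt·(n_e·A·C_max)²).
n_e·A·C_max = 0.39 × 51 × 0.047 = 0.9348 kg/m.
D = 80²/(4π × 1500 × 0.9348²) = 0.389 m²/day.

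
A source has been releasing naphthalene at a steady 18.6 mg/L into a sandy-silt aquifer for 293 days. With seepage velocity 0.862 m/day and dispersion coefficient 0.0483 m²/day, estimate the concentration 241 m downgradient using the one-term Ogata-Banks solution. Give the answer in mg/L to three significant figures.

For a continuous step input, C/C₀ ≈ ½·erfc((x−vt)/(2√(Dt))).
vt = 0.862 × 293 = 252.566 m and 2√(Dt) = 2√(0.0483 × 293) = 7.524 m.
Argument (x−vt)/(2√(Dt)) = (241 − 252.566)/7.524 = -1.537; ½·erfc(-1.537) = 0.9851.
C = 18.6 × 0.9851 = 18.3 mg/L.

18.3 mg/L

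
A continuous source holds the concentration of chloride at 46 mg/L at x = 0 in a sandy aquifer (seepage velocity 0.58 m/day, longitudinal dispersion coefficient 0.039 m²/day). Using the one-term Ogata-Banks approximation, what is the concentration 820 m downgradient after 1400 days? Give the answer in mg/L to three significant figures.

For a continuous step input, C/C₀ ≈ ½·erfc((x−vt)/(2√(Dt))).
vt = 0.58 × 1400 = 812 m and 2√(Dt) = 2√(0.039 × 1400) = 14.78 m.
Argument (x−vt)/(2√(Dt)) = (820 − 812)/14.78 = 0.5413; ½·erfc(0.5413) = 0.2220.
C = 46 × 0.2220 = 10.2 mg/L.

10.2 mg/L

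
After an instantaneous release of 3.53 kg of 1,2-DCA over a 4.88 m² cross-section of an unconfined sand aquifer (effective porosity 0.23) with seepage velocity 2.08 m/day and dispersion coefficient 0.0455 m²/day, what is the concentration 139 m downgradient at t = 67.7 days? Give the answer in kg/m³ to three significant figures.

For an instantaneous plane source, C(x,t) = M/(n_e·A·√(4πDt)) · exp(−(x−vt)²/(4Dt)), with n_e·A the pore (flow) area.
Plume center vt = 2.08 × 67.7 = 140.816 m, so the well at 139 m is 1.816 m upgradient of the peak.
√(4πDt) = 6.222 m, giving peak height M/(n_e·A·√(4πDt)) = 3.53/(0.23 × 4.88 × 6.222) = 0.5055 kg/m³.
(x−vt)²/(4Dt) = (-1.816)²/(4 × 0.0455 × 67.7) = 0.2677; exp(−0.2677) = 0.7651.
C = 0.5055 × 0.7651 = 0.387 kg/m³.

0.387 kg/m³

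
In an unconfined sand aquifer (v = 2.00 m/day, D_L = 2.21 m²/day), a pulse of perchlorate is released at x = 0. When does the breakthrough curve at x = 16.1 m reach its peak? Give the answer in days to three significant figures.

7.52 days

For the 1D instantaneous-source solution, setting ∂C/∂t = 0 at fixed x gives v²t² + 2Dt − x² = 0, so t = (√(D² + v²x²) − D)/v².
√(D² + v²x²) = √(2.21² + 2.00² × 16.1²) = 32.28; v² = 4.
t = (32.28 − 2.21)/4 = 7.52 days (vs. the pure-advection estimate x/v = 8.05 d).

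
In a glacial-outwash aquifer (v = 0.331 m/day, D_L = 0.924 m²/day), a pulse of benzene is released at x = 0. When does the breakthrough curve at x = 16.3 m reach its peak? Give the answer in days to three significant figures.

41.5 days

For the 1D instantaneous-source solution, setting ∂C/∂t = 0 at fixed x gives v²t² + 2Dt − x² = 0, so t = (√(D² + v²x²) − D)/v².
√(D² + v²x²) = √(0.924² + 0.331² × 16.3²) = 5.474; v² = 0.109561.
t = (5.474 − 0.924)/0.109561 = 41.5 days (vs. the pure-advection estimate x/v = 49.2 d).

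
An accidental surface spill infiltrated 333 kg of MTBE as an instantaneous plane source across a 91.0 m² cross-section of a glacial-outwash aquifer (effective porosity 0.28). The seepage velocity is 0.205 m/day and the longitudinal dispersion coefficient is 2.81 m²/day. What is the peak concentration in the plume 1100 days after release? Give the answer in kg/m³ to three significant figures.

The peak of an instantaneous 1D plume sits at x = vt; there the Gaussian factor is 1 and C_max = M/(n_e·A·√(4πDt)), where n_e·A is the pore area the mass is dissolved in.
√(4πDt) = √(4π × 2.81 × 1100) = 197.1 m, so C_max = 333/(0.28 × 91.0 × 197.1) = 0.0663 kg/m³.

0.0663 kg/m³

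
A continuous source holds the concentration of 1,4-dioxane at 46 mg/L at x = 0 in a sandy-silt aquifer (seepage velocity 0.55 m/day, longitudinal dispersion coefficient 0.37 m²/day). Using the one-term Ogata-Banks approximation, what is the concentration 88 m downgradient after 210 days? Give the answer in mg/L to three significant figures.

For a continuous step input, C/C₀ ≈ ½·erfc((x−vt)/(2√(Dt))).
vt = 0.55 × 210 = 115.5 m and 2√(Dt) = 2√(0.37 × 210) = 17.63 m.
Argument (x−vt)/(2√(Dt)) = (88 − 115.5)/17.63 = -1.560; ½·erfc(-1.560) = 0.9863.
C = 46 × 0.9863 = 45.4 mg/L.

45.4 mg/L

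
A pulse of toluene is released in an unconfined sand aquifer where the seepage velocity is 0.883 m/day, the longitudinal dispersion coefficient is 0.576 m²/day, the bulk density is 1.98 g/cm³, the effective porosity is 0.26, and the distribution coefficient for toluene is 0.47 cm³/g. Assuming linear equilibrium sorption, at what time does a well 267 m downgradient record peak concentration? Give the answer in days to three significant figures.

1380 days

Retardation factor R = 1 + ρ_b·K_d/n = 1 + 1.98 × 0.47/0.26 = 4.579.
Sorption retards both mechanisms: v_R = v/R = 0.1928 m/day, D_R = D/R = 0.1258 m²/day.
Peak time from v_R²t² + 2D_R t − x² = 0: t = (√(D_R² + v_R²x²) − D_R)/v_R².
√(D_R² + v_R²x²) = √(0.1258² + 0.1928² × 267²) = 51.48; v_R² = 0.03717.
t = (51.48 − 0.1258)/0.03717 = 1380 days.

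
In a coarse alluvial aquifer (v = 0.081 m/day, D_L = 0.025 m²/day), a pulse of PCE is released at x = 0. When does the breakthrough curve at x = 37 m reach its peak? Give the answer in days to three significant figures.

For the 1D instantaneous-source solution, setting ∂C/∂t = 0 at fixed x gives v²t² + 2Dt − x² = 0, so t = (√(D² + v²x²) − D)/v².
√(D² + v²x²) = √(0.025² + 0.081² × 37²) = 2.997; v² = 0.006561.
t = (2.997 − 0.025)/0.006561 = 453 days (vs. the pure-advection estimate x/v = 457 d).

453 days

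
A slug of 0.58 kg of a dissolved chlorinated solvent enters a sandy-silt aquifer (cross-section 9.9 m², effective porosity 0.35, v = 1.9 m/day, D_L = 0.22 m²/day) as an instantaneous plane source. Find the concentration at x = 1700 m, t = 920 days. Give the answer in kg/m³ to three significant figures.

0.000193 kg/m³

For an instantaneous plane source, C(x,t) = M/(n_e·A·√(4πDt)) · exp(−(x−vt)²/(4Dt)), with n_e·A the pore (flow) area.
Plume center vt = 1.9 × 920 = 1748 m, so the well at 1700 m is 48 m upgradient of the peak.
√(4πDt) = 50.43 m, giving peak height M/(n_e·A·√(4πDt)) = 0.58/(0.35 × 9.9 × 50.43) = 0.003319 kg/m³.
(x−vt)²/(4Dt) = (-48)²/(4 × 0.22 × 920) = 2.846; exp(−2.846) = 0.05808.
C = 0.003319 × 0.05808 = 0.000193 kg/m³.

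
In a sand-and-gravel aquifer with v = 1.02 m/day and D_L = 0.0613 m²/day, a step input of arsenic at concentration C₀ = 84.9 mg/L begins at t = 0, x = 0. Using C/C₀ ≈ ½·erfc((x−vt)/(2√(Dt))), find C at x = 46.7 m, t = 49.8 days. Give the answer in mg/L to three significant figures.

For a continuous step input, C/C₀ ≈ ½·erfc((x−vt)/(2√(Dt))).
vt = 1.02 × 49.8 = 50.796 m and 2√(Dt) = 2√(0.0613 × 49.8) = 3.494 m.
Argument (x−vt)/(2√(Dt)) = (46.7 − 50.796)/3.494 = -1.172; ½·erfc(-1.172) = 0.9513.
C = 84.9 × 0.9513 = 80.8 mg/L.

80.8 mg/L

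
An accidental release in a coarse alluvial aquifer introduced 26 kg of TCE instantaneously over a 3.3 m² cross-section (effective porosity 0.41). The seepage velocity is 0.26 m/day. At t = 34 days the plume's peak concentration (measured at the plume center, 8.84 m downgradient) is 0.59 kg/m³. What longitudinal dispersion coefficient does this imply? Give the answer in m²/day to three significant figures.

At the plume center C_max = M/(n_e·A·√(4πDt)), so D = M²/(4πt·(n_e·A·C_max)²).
n_e·A·C_max = 0.41 × 3.3 × 0.59 = 0.7983 kg/m.
D = 26²/(4π × 34 × 0.7983²) = 2.48 m²/day.

2.48 m²/day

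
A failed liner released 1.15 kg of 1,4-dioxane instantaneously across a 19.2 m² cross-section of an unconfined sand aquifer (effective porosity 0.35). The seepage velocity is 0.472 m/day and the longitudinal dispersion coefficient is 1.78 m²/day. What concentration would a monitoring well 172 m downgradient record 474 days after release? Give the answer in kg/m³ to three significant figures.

0.000752 kg/m³

For an instantaneous plane source, C(x,t) = M/(n_e·A·√(4πDt)) · exp(−(x−vt)²/(4Dt)), with n_e·A the pore (flow) area.
Plume center vt = 0.472 × 474 = 223.728 m, so the well at 172 m is 51.728 m upgradient of the peak.
√(4πDt) = 103.0 m, giving peak height M/(n_e·A·√(4πDt)) = 1.15/(0.35 × 19.2 × 103.0) = 0.001661 kg/m³.
(x−vt)²/(4Dt) = (-51.728)²/(4 × 1.78 × 474) = 0.7929; exp(−0.7929) = 0.4525.
C = 0.001661 × 0.4525 = 0.000752 kg/m³.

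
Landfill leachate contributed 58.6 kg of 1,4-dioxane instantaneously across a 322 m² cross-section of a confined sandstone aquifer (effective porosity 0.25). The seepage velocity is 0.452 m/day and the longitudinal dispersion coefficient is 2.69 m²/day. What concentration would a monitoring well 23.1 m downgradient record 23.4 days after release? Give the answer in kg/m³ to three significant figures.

For an instantaneous plane source, C(x,t) = M/(n_e·A·√(4πDt)) · exp(−(x−vt)²/(4Dt)), with n_e·A the pore (flow) area.
Plume center vt = 0.452 × 23.4 = 10.5768 m, so the well at 23.1 m is 12.5232 m downgradient of the peak.
√(4πDt) = 28.12 m, giving peak height M/(n_e·A·√(4πDt)) = 58.6/(0.25 × 322 × 28.12) = 0.02589 kg/m³.
(x−vt)²/(4Dt) = (12.5232)²/(4 × 2.69 × 23.4) = 0.6229; exp(−0.6229) = 0.5364.
C = 0.02589 × 0.5364 = 0.0139 kg/m³.

0.0139 kg/m³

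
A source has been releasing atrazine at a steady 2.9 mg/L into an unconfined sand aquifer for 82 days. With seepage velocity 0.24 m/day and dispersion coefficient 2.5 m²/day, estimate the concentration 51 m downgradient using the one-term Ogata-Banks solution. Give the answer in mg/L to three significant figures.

0.177 mg/L

For a continuous step input, C/C₀ ≈ ½·erfc((x−vt)/(2√(Dt))).
vt = 0.24 × 82 = 19.68 m and 2√(Dt) = 2√(2.5 × 82) = 28.64 m.
Argument (x−vt)/(2√(Dt)) = (51 − 19.68)/28.64 = 1.094; ½·erfc(1.094) = 0.06091.
C = 2.9 × 0.06091 = 0.177 mg/L.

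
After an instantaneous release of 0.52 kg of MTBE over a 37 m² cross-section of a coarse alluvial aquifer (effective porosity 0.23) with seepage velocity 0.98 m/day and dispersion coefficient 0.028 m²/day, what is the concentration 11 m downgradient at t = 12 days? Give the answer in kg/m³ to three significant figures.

0.0193 kg/m³

For an instantaneous plane source, C(x,t) = M/(n_e·A·√(4πDt)) · exp(−(x−vt)²/(4Dt)), with n_e·A the pore (flow) area.
Plume center vt = 0.98 × 12 = 11.76 m, so the well at 11 m is 0.76 m upgradient of the peak.
√(4πDt) = 2.055 m, giving peak height M/(n_e·A·√(4πDt)) = 0.52/(0.23 × 37 × 2.055) = 0.02973 kg/m³.
(x−vt)²/(4Dt) = (-0.76)²/(4 × 0.028 × 12) = 0.4298; exp(−0.4298) = 0.6506.
C = 0.02973 × 0.6506 = 0.0193 kg/m³.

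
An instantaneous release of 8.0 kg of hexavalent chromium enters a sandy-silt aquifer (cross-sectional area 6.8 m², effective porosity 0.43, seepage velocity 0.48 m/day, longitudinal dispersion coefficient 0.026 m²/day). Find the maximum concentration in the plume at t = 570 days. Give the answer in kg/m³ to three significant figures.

The peak of an instantaneous 1D plume sits at x = vt; there the Gaussian factor is 1 and C_max = M/(n_e·A·√(4πDt)), where n_e·A is the pore area the mass is dissolved in.
√(4πDt) = √(4π × 0.026 × 570) = 13.65 m, so C_max = 8.0/(0.43 × 6.8 × 13.65) = 0.200 kg/m³.

0.200 kg/m³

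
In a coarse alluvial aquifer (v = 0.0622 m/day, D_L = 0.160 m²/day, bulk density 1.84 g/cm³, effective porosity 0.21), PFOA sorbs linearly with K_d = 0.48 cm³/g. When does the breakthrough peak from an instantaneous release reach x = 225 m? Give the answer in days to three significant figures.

18600 days

Retardation factor R = 1 + ρ_b·K_d/n = 1 + 1.84 × 0.48/0.21 = 5.206.
Sorption retards both mechanisms: v_R = v/R = 0.01195 m/day, D_R = D/R = 0.03073 m²/day.
Peak time from v_R²t² + 2D_R t − x² = 0: t = (√(D_R² + v_R²x²) − D_R)/v_R².
√(D_R² + v_R²x²) = √(0.03073² + 0.01195² × 225²) = 2.689; v_R² = 0.0001428.
t = (2.689 − 0.03073)/0.0001428 = 18600 days.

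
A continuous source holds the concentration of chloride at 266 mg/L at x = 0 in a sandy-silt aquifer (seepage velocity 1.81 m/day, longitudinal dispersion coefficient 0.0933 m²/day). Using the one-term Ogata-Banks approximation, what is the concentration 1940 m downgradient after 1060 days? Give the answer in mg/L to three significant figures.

For a continuous step input, C/C₀ ≈ ½·erfc((x−vt)/(2√(Dt))).
vt = 1.81 × 1060 = 1918.6 m and 2√(Dt) = 2√(0.0933 × 1060) = 19.89 m.
Argument (x−vt)/(2√(Dt)) = (1940 − 1918.6)/19.89 = 1.076; ½·erfc(1.076) = 0.06404.
C = 266 × 0.06404 = 17.0 mg/L.

17.0 mg/L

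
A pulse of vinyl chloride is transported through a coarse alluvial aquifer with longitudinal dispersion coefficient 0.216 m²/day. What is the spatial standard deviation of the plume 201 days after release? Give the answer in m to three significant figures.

Dispersive spreading gives a Gaussian with σ² = 2Dt; advection only shifts the center.
σ = √(2 × 0.216 × 201) = 9.32 m.

9.32 m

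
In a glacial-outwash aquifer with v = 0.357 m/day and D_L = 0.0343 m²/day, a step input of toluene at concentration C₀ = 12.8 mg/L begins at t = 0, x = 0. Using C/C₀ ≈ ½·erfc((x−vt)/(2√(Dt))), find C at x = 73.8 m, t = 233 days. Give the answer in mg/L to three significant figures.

12.7 mg/L

For a continuous step input, C/C₀ ≈ ½·erfc((x−vt)/(2√(Dt))).
vt = 0.357 × 233 = 83.181 m and 2√(Dt) = 2√(0.0343 × 233) = 5.654 m.
Argument (x−vt)/(2√(Dt)) = (73.8 − 83.181)/5.654 = -1.659; ½·erfc(-1.659) = 0.9905.
C = 12.8 × 0.9905 = 12.7 mg/L.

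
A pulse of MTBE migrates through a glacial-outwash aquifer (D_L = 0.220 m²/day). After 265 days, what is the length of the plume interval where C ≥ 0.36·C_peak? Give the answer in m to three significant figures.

30.9 m

The plume is Gaussian with σ = √(2Dt) = √(2 × 0.220 × 265) = 10.80 m.
C/C_peak = exp(−Δx²/(2σ²)) = 0.36 ⇒ Δx = σ·√(−2 ln 0.36) = 10.80 × 1.429 = 15.43 m.
Width = 2Δx = 30.9 m.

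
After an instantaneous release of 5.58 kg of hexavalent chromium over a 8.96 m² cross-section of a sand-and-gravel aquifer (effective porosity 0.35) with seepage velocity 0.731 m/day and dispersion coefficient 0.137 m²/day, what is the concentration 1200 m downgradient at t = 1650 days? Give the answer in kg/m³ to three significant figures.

For an instantaneous plane source, C(x,t) = M/(n_e·A·√(4πDt)) · exp(−(x−vt)²/(4Dt)), with n_e·A the pore (flow) area.
Plume center vt = 0.731 × 1650 = 1206.15 m, so the well at 1200 m is 6.15 m upgradient of the peak.
√(4πDt) = 53.30 m, giving peak height M/(n_e·A·√(4πDt)) = 5.58/(0.35 × 8.96 × 53.30) = 0.03338 kg/m³.
(x−vt)²/(4Dt) = (-6.15)²/(4 × 0.137 × 1650) = 0.04183; exp(−0.04183) = 0.9590.
C = 0.03338 × 0.9590 = 0.0320 kg/m³.

0.0320 kg/m³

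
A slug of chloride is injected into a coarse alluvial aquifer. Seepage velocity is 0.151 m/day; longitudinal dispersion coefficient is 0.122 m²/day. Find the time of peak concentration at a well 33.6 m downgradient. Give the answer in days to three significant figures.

217 days

For the 1D instantaneous-source solution, setting ∂C/∂t = 0 at fixed x gives v²t² + 2Dt − x² = 0, so t = (√(D² + v²x²) − D)/v².
√(D² + v²x²) = √(0.122² + 0.151² × 33.6²) = 5.075; v² = 0.022801.
t = (5.075 − 0.122)/0.022801 = 217 days (vs. the pure-advection estimate x/v = 223 d).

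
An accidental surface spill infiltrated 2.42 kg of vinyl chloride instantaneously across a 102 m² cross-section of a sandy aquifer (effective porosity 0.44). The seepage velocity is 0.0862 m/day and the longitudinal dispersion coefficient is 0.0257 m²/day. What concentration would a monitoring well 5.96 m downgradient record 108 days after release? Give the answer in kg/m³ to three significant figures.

For an instantaneous plane source, C(x,t) = M/(n_e·A·√(4πDt)) · exp(−(x−vt)²/(4Dt)), with n_e·A the pore (flow) area.
Plume center vt = 0.0862 × 108 = 9.3096 m, so the well at 5.96 m is 3.3496 m upgradient of the peak.
√(4πDt) = 5.906 m, giving peak height M/(n_e·A·√(4πDt)) = 2.42/(0.44 × 102 × 5.906) = 0.009130 kg/m³.
(x−vt)²/(4Dt) = (-3.3496)²/(4 × 0.0257 × 108) = 1.011; exp(−1.011) = 0.3639.
C = 0.009130 × 0.3639 = 0.00332 kg/m³.

0.00332 kg/m³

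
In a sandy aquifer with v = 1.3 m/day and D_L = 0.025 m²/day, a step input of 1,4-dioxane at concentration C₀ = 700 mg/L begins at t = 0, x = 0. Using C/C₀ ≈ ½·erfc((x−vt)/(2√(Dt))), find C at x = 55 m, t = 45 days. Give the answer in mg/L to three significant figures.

693 mg/L

For a continuous step input, C/C₀ ≈ ½·erfc((x−vt)/(2√(Dt))).
vt = 1.3 × 45 = 58.5 m and 2√(Dt) = 2√(0.025 × 45) = 2.121 m.
Argument (x−vt)/(2√(Dt)) = (55 − 58.5)/2.121 = -1.650; ½·erfc(-1.650) = 0.9902.
C = 700 × 0.9902 = 693 mg/L.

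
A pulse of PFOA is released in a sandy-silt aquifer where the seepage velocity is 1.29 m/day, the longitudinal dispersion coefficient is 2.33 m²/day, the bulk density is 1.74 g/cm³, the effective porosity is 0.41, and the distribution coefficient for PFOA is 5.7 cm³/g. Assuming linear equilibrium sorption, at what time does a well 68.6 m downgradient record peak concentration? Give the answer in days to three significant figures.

1300 days

Retardation factor R = 1 + ρ_b·K_d/n = 1 + 1.74 × 5.7/0.41 = 25.19.
Sorption retards both mechanisms: v_R = v/R = 0.05121 m/day, D_R = D/R = 0.09250 m²/day.
Peak time from v_R²t² + 2D_R t − x² = 0: t = (√(D_R² + v_R²x²) − D_R)/v_R².
√(D_R² + v_R²x²) = √(0.09250² + 0.05121² × 68.6²) = 3.514; v_R² = 0.002622.
t = (3.514 − 0.09250)/0.002622 = 1300 days.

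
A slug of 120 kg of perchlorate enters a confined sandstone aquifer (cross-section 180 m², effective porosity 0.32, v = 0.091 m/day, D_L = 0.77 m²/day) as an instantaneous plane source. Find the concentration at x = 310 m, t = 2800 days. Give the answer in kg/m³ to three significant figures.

0.00889 kg/m³

For an instantaneous plane source, C(x,t) = M/(n_e·A·√(4πDt)) · exp(−(x−vt)²/(4Dt)), with n_e·A the pore (flow) area.
Plume center vt = 0.091 × 2800 = 254.8 m, so the well at 310 m is 55.2 m downgradient of the peak.
√(4πDt) = 164.6 m, giving peak height M/(n_e·A·√(4πDt)) = 120/(0.32 × 180 × 164.6) = 0.01266 kg/m³.
(x−vt)²/(4Dt) = (55.2)²/(4 × 0.77 × 2800) = 0.3533; exp(−0.3533) = 0.7024.
C = 0.01266 × 0.7024 = 0.00889 kg/m³.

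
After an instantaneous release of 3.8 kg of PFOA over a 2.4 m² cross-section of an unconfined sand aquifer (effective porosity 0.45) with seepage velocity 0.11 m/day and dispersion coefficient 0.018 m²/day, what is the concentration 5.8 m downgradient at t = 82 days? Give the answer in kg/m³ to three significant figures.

For an instantaneous plane source, C(x,t) = M/(n_e·A·√(4πDt)) · exp(−(x−vt)²/(4Dt)), with n_e·A the pore (flow) area.
Plume center vt = 0.11 × 82 = 9.02 m, so the well at 5.8 m is 3.22 m upgradient of the peak.
√(4πDt) = 4.307 m, giving peak height M/(n_e·A·√(4πDt)) = 3.8/(0.45 × 2.4 × 4.307) = 0.8169 kg/m³.
(x−vt)²/(4Dt) = (-3.22)²/(4 × 0.018 × 82) = 1.756; exp(−1.756) = 0.1727.
C = 0.8169 × 0.1727 = 0.141 kg/m³.

0.141 kg/m³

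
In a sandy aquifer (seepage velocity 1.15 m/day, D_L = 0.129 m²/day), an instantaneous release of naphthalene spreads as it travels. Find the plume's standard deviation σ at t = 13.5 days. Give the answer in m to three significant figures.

1.87 m

Dispersive spreading gives a Gaussian with σ² = 2Dt; advection only shifts the center.
σ = √(2 × 0.129 × 13.5) = 1.87 m.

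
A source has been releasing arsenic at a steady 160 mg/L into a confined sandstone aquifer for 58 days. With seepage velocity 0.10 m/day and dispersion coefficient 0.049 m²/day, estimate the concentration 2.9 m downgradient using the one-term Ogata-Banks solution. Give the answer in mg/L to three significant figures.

For a continuous step input, C/C₀ ≈ ½·erfc((x−vt)/(2√(Dt))).
vt = 0.10 × 58 = 5.8 m and 2√(Dt) = 2√(0.049 × 58) = 3.372 m.
Argument (x−vt)/(2√(Dt)) = (2.9 − 5.8)/3.372 = -0.8600; ½·erfc(-0.8600) = 0.8881.
C = 160 × 0.8881 = 142 mg/L.

142 mg/L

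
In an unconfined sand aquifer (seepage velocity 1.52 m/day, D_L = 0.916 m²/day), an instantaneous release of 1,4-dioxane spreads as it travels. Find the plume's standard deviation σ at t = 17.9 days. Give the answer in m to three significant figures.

Dispersive spreading gives a Gaussian with σ² = 2Dt; advection only shifts the center.
σ = √(2 × 0.916 × 17.9) = 5.73 m.

5.73 m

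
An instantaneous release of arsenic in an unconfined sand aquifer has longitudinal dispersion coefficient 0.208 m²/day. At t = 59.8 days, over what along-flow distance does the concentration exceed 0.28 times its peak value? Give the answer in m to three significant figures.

15.9 m

The plume is Gaussian with σ = √(2Dt) = √(2 × 0.208 × 59.8) = 4.988 m.
C/C_peak = exp(−Δx²/(2σ²)) = 0.28 ⇒ Δx = σ·√(−2 ln 0.28) = 4.988 × 1.596 = 7.961 m.
Width = 2Δx = 15.9 m.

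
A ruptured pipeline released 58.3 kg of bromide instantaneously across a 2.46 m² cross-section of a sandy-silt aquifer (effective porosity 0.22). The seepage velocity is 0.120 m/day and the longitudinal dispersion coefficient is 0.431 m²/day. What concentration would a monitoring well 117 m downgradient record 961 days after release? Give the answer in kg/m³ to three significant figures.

1.49 kg/m³

For an instantaneous plane source, C(x,t) = M/(n_e·A·√(4πDt)) · exp(−(x−vt)²/(4Dt)), with n_e·A the pore (flow) area.
Plume center vt = 0.120 × 961 = 115.32 m, so the well at 117 m is 1.68 m downgradient of the peak.
√(4πDt) = 72.14 m, giving peak height M/(n_e·A·√(4πDt)) = 58.3/(0.22 × 2.46 × 72.14) = 1.493 kg/m³.
(x−vt)²/(4Dt) = (1.68)²/(4 × 0.431 × 961) = 0.001704; exp(−0.001704) = 0.9983.
C = 1.493 × 0.9983 = 1.49 kg/m³.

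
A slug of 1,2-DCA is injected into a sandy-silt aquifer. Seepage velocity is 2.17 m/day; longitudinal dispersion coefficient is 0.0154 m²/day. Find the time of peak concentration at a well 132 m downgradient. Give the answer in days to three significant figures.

For the 1D instantaneous-source solution, setting ∂C/∂t = 0 at fixed x gives v²t² + 2Dt − x² = 0, so t = (√(D² + v²x²) − D)/v².
√(D² + v²x²) = √(0.0154² + 2.17² × 132²) = 286.4; v² = 4.7089.
t = (286.4 − 0.0154)/4.7089 = 60.8 days (vs. the pure-advection estimate x/v = 60.8 d).

60.8 days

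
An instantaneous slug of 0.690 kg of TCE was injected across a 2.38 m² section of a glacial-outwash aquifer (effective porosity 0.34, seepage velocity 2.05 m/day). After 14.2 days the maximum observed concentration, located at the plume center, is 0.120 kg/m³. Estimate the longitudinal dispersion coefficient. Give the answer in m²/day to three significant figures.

At the plume center C_max = M/(n_e·A·√(4πDt)), so D = M²/(4πt·(n_e·A·C_max)²).
n_e·A·C_max = 0.34 × 2.38 × 0.120 = 0.09710 kg/m.
D = 0.690²/(4π × 14.2 × 0.09710²) = 0.283 m²/day.

0.283 m²/day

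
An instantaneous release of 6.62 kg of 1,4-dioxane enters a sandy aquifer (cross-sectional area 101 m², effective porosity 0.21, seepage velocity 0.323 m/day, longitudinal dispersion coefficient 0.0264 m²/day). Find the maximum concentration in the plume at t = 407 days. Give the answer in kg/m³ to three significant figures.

The peak of an instantaneous 1D plume sits at x = vt; there the Gaussian factor is 1 and C_max = M/(n_e·A·√(4πDt)), where n_e·A is the pore area the mass is dissolved in.
√(4πDt) = √(4π × 0.0264 × 407) = 11.62 m, so C_max = 6.62/(0.21 × 101 × 11.62) = 0.0269 kg/m³.

0.0269 kg/m³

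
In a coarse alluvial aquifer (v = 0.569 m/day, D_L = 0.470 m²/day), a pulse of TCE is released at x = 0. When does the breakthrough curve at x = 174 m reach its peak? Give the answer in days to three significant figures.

For the 1D instantaneous-source solution, setting ∂C/∂t = 0 at fixed x gives v²t² + 2Dt − x² = 0, so t = (√(D² + v²x²) − D)/v².
√(D² + v²x²) = √(0.470² + 0.569² × 174²) = 99.01; v² = 0.323761.
t = (99.01 − 0.470)/0.323761 = 304 days (vs. the pure-advection estimate x/v = 306 d).

304 days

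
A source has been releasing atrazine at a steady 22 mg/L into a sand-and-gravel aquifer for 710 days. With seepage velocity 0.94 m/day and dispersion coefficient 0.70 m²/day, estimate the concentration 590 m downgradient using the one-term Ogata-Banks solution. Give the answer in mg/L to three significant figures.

21.8 mg/L

For a continuous step input, C/C₀ ≈ ½·erfc((x−vt)/(2√(Dt))).
vt = 0.94 × 710 = 667.4 m and 2√(Dt) = 2√(0.70 × 710) = 44.59 m.
Argument (x−vt)/(2√(Dt)) = (590 − 667.4)/44.59 = -1.736; ½·erfc(-1.736) = 0.9930.
C = 22 × 0.9930 = 21.8 mg/L.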